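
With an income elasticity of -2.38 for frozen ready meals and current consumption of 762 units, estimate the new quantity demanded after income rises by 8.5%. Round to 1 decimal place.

%ΔQ ≈ η × %ΔI = -2.38 × 8.5% = -20.23%.
New Q ≈ 762 × (1 − 0.2023) = 607.8.

607.8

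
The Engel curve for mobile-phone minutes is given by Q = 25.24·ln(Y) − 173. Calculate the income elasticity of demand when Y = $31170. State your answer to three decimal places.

At Y = 31170: Q = 88.164.
dQ/dY = 25.24/Y = 0.000809753 at this income.
η = (dQ/dY)·(Y/Q) = 0.000809753 × (31170/88.164) = 0.286.

0.286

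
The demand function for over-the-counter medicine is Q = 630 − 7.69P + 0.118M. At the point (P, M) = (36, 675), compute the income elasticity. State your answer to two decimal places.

At P = 36, M = 675: Q = 432.810.
Holding P constant, ∂Q/∂M = 0.118.
η_M = (∂Q/∂M)·(M/Q) = 0.118 × (675/432.810) = 0.18.

0.18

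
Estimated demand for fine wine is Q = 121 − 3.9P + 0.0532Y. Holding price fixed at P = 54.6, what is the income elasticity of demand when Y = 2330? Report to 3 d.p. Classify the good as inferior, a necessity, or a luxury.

3.872 (luxury)

At P = 54.6, Y = 2330: Q = 32.016.
Holding P constant, ∂Q/∂Y = 0.0532.
η_Y = (∂Q/∂Y)·(Y/Q) = 0.0532 × (2330/32.016) = 3.872.
Since η > 1, this is a luxury.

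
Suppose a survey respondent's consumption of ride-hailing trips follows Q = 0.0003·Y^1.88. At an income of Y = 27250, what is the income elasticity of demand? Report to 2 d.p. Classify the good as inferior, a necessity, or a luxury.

1.88 (luxury)

For Q = A·Y^β the income elasticity is constant and equal to β.
Here β = 1.88, so η = 1.88.
Since η > 1, the good is a luxury.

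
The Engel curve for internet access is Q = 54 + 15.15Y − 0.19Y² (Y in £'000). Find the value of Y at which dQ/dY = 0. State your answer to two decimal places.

39.87

dQ/dY = 15.15 − 0.38Y.
The good is inferior where dQ/dY < 0. Setting dQ/dY = 0 gives Y = 15.15 / 0.38 = 39.87.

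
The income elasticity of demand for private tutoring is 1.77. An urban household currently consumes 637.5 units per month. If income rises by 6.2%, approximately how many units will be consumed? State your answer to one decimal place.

%ΔQ ≈ η × %ΔI = 1.77 × 6.2% = 10.974%.
New Q ≈ 637.5 × (1 + 0.10974) = 707.5.

707.5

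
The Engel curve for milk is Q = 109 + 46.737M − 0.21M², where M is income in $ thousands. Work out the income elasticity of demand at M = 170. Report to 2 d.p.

-2.11

At M = 170: Q = 1985.2900.
dQ/dM = 46.737 − 0.42M = -24.66300.
η = (dQ/dM)·(M/Q) = -24.66300 × (170/1985.2900) = -2.11.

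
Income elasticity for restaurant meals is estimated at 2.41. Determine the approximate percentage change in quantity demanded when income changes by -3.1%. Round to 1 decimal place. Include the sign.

-7.5%

%ΔQ ≈ η × %ΔI = 2.41 × (-3.1%) = -7.5%.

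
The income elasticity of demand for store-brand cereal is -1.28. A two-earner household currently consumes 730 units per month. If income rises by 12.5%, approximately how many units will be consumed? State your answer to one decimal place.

%ΔQ ≈ η × %ΔI = -1.28 × 12.5% = -16%.
New Q ≈ 730 × (1 − 0.16) = 613.2.

613.2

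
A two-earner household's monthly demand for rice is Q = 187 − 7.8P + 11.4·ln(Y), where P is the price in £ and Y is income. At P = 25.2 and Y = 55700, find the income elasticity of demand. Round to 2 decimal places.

At P = 25.2, Y = 55700: Q = 115.016.
Holding P constant, ∂Q/∂Y = 11.4/Y = 0.000204668.
η_Y = (∂Q/∂Y)·(Y/Q) = 0.000204668 × (55700/115.016) = 0.10.

0.10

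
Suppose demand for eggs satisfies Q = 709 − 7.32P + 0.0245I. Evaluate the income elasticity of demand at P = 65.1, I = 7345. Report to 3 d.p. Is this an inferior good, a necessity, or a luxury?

At P = 65.1, I = 7345: Q = 412.421.
Holding P constant, ∂Q/∂I = 0.0245.
η_I = (∂Q/∂I)·(I/Q) = 0.0245 × (7345/412.421) = 0.436.
Since 0 < η < 1, this is a necessity.

0.436 (necessity)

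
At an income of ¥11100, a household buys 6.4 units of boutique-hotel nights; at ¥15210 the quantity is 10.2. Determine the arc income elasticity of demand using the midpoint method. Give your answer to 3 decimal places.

ΔQ = 10.2 − 6.4 = 3.8; midpoint Q̄ = (6.4 + 10.2)/2 = 8.3.
ΔI = 15210 − 11100 = 4110; midpoint Ī = (11100 + 15210)/2 = 13155.
η = (ΔQ/Q̄) ÷ (ΔI/Ī) = (3.8/8.3) ÷ (4110/13155) = 1.465.

1.465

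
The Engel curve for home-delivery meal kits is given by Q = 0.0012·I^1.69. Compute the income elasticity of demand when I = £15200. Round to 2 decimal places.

For Q = A·I^β the income elasticity is constant and equal to β.
Here β = 1.69, so η = 1.69.

1.69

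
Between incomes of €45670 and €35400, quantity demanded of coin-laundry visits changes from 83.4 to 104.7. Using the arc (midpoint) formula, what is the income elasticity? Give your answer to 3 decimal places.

ΔQ = 104.7 − 83.4 = 21.3; midpoint Q̄ = (83.4 + 104.7)/2 = 94.05.
ΔI = 35400 − 45670 = -10270; midpoint Ī = (45670 + 35400)/2 = 40535.
η = (ΔQ/Q̄) ÷ (ΔI/Ī) = (21.3/94.05) ÷ (-10270/40535) = -0.894.

-0.894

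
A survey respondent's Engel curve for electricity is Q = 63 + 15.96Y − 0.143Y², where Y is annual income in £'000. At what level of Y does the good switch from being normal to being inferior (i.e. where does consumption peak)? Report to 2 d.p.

dQ/dY = 15.96 − 0.286Y.
The good is inferior where dQ/dY < 0. Setting dQ/dY = 0 gives Y = 15.96 / 0.286 = 55.80.

55.80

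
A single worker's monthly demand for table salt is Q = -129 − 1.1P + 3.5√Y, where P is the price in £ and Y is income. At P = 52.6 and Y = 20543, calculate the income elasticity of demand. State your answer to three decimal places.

At P = 52.6, Y = 20543: Q = 314.789.
Holding P constant, ∂Q/∂Y = 3.5/(2√Y) = 0.0122097.
η_Y = (∂Q/∂Y)·(Y/Q) = 0.0122097 × (20543/314.789) = 0.797.

0.797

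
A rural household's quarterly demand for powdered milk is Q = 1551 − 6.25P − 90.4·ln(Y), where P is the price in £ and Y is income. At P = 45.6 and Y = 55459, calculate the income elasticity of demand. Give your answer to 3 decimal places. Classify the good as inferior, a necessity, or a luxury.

At P = 45.6, Y = 55459: Q = 278.525.
Holding P constant, ∂Q/∂Y = -90.4/Y = -0.00163003.
η_Y = (∂Q/∂Y)·(Y/Q) = -0.00163003 × (55459/278.525) = -0.325.
Since η < 0, this is an inferior good.

-0.325 (inferior good)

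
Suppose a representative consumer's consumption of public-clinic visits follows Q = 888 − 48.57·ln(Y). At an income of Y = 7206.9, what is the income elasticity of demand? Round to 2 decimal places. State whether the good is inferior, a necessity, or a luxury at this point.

-0.11 (inferior good)

At Y = 7206.9: Q = 456.563.
dQ/dY = -48.57/Y = -0.00673937 at this income.
η = (dQ/dY)·(Y/Q) = -0.00673937 × (7206.9/456.563) = -0.11.
Since η < 0, the good is an inferior good.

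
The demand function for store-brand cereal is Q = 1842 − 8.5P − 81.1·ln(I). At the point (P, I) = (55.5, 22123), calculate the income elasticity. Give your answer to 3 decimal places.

-0.145

At P = 55.5, I = 22123: Q = 558.895.
Holding P constant, ∂Q/∂I = -81.1/I = -0.00366587.
η_I = (∂Q/∂I)·(I/Q) = -0.00366587 × (22123/558.895) = -0.145.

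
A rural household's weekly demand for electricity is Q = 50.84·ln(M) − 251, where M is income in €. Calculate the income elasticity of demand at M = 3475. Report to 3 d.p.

At M = 3475: Q = 163.516.
dQ/dM = 50.84/M = 0.0146302 at this income.
η = (dQ/dM)·(M/Q) = 0.0146302 × (3475/163.516) = 0.311.

0.311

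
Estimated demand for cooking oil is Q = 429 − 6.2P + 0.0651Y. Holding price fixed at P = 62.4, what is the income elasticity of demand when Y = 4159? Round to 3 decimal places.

0.865

At P = 62.4, Y = 4159: Q = 312.871.
Holding P constant, ∂Q/∂Y = 0.0651.
η_Y = (∂Q/∂Y)·(Y/Q) = 0.0651 × (4159/312.871) = 0.865.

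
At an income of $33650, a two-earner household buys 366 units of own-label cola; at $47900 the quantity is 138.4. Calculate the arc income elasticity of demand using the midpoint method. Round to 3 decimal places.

ΔQ = 138.4 − 366 = -227.6; midpoint Q̄ = (366 + 138.4)/2 = 252.2.
ΔI = 47900 − 33650 = 14250; midpoint Ī = (33650 + 47900)/2 = 40775.
η = (ΔQ/Q̄) ÷ (ΔI/Ī) = (-227.6/252.2) ÷ (14250/40775) = -2.582.

-2.582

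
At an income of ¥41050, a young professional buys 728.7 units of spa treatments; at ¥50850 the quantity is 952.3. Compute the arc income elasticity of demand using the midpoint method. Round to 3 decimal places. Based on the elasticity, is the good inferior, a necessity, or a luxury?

1.247 (luxury)

ΔQ = 952.3 − 728.7 = 223.6; midpoint Q̄ = (728.7 + 952.3)/2 = 840.5.
ΔI = 50850 − 41050 = 9800; midpoint Ī = (41050 + 50850)/2 = 45950.
η = (ΔQ/Q̄) ÷ (ΔI/Ī) = (223.6/840.5) ÷ (9800/45950) = 1.247.
η > 1 ⇒ luxury.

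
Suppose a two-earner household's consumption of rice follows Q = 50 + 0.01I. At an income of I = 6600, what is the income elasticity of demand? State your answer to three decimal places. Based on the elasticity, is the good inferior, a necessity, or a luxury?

0.569 (necessity)

At I = 6600: Q = 116.000.
dQ/dI = 0.01.
η = (dQ/dI)·(I/Q) = 0.01 × (6600/116.000) = 0.569.
Since 0 < η < 1, the good is a necessity.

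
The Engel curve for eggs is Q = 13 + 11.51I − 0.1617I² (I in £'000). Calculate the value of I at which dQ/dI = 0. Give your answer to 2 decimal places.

35.59

dQ/dI = 11.51 − 0.3234I.
The good is inferior where dQ/dI < 0. Setting dQ/dI = 0 gives I = 11.51 / 0.3234 = 35.59.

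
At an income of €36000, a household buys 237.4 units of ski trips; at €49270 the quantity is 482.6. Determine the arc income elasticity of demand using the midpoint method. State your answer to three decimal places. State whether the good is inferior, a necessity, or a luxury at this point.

ΔQ = 482.6 − 237.4 = 245.2; midpoint Q̄ = (237.4 + 482.6)/2 = 360.
ΔI = 49270 − 36000 = 13270; midpoint Ī = (36000 + 49270)/2 = 42635.
η = (ΔQ/Q̄) ÷ (ΔI/Ī) = (245.2/360) ÷ (13270/42635) = 2.188.
η > 1 ⇒ luxury.

2.188 (luxury)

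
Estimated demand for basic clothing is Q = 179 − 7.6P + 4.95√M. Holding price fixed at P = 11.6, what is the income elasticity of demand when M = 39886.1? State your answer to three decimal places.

0.458

At P = 11.6, M = 39886.1: Q = 1079.429.
Holding P constant, ∂Q/∂M = 4.95/(2√M) = 0.0123927.
η_M = (∂Q/∂M)·(M/Q) = 0.0123927 × (39886.1/1079.429) = 0.458.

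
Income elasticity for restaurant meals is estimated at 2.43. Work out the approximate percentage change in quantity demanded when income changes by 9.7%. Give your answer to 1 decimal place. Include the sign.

%ΔQ ≈ η × %ΔI = 2.43 × 9.7% = 23.6%.

23.6%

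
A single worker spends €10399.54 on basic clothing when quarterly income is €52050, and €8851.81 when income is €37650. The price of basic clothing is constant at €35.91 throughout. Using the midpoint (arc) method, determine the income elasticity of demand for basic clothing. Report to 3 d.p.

0.501

With a constant price, Q₁ = 10399.54/35.91 = 289.600 and Q₂ = 8851.81/35.91 = 246.500 (equivalently, work directly with expenditure since P cancels).
Midpoint %ΔQ = (8851.81 − 10399.54)/9625.67 = -0.16079; midpoint %ΔI = (37650 − 52050)/44850 = -0.32107.
η = -0.16079 / -0.32107 = 0.501.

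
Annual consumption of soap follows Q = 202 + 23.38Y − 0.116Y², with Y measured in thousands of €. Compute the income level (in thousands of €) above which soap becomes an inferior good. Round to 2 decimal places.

100.78

dQ/dY = 23.38 − 0.232Y.
The good is inferior where dQ/dY < 0. Setting dQ/dY = 0 gives Y = 23.38 / 0.232 = 100.78.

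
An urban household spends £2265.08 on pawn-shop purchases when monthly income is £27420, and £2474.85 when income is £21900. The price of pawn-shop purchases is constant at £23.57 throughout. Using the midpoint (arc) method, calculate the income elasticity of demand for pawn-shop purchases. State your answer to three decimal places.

-0.395

With a constant price, Q₁ = 2265.08/23.57 = 96.100 and Q₂ = 2474.85/23.57 = 105.000 (equivalently, work directly with expenditure since P cancels).
Midpoint %ΔQ = (2474.85 − 2265.08)/2369.97 = 0.08851; midpoint %ΔI = (21900 − 27420)/24660 = -0.22384.
η = 0.08851 / -0.22384 = -0.395.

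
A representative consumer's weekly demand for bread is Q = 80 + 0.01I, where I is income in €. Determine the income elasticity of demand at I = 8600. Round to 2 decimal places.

At I = 8600: Q = 166.000.
dQ/dI = 0.01.
η = (dQ/dI)·(I/Q) = 0.01 × (8600/166.000) = 0.52.

0.52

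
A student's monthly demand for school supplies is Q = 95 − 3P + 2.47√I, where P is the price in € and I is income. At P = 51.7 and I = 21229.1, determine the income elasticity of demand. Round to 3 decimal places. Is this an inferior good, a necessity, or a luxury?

At P = 51.7, I = 21229.1: Q = 299.784.
Holding P constant, ∂Q/∂I = 2.47/(2√I) = 0.0084762.
η_I = (∂Q/∂I)·(I/Q) = 0.0084762 × (21229.1/299.784) = 0.600.
Since 0 < η < 1, this is a necessity.

0.600 (necessity)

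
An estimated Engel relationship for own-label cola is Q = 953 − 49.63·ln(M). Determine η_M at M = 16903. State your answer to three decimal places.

-0.106

At M = 16903: Q = 469.840.
dQ/dM = -49.63/M = -0.00293617 at this income.
η = (dQ/dM)·(M/Q) = -0.00293617 × (16903/469.840) = -0.106.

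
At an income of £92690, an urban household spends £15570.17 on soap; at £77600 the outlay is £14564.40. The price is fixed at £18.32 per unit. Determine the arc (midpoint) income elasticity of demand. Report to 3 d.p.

With a constant price, Q₁ = 15570.17/18.32 = 849.900 and Q₂ = 14564.40/18.32 = 795.000 (equivalently, work directly with expenditure since P cancels).
Midpoint %ΔQ = (14564.40 − 15570.17)/15067.29 = -0.06675; midpoint %ΔI = (77600 − 92690)/85145 = -0.17723.
η = -0.06675 / -0.17723 = 0.377.

0.377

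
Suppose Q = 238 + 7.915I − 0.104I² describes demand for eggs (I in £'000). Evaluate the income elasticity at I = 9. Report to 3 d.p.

At I = 9: Q = 300.8110.
dQ/dI = 7.915 − 0.208I = 6.04300.
η = (dQ/dI)·(I/Q) = 6.04300 × (9/300.8110) = 0.181.

0.181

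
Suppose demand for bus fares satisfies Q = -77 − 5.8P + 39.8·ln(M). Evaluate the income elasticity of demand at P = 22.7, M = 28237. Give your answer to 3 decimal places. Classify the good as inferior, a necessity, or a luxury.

0.200 (necessity)

At P = 22.7, M = 28237: Q = 199.226.
Holding P constant, ∂Q/∂M = 39.8/M = 0.0014095.
η_M = (∂Q/∂M)·(M/Q) = 0.0014095 × (28237/199.226) = 0.200.
Since 0 < η < 1, this is a necessity.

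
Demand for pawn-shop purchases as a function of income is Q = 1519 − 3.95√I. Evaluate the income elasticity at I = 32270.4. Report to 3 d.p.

At I = 32270.4: Q = 809.423.
dQ/dI = -3.95/(2√I) = -0.0109942 at this income.
η = (dQ/dI)·(I/Q) = -0.0109942 × (32270.4/809.423) = -0.438.

-0.438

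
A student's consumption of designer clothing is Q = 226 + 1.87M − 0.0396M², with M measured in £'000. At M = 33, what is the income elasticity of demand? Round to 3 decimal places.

At M = 33: Q = 244.5856.
dQ/dM = 1.87 − 0.0792M = -0.74360.
η = (dQ/dM)·(M/Q) = -0.74360 × (33/244.5856) = -0.100.

-0.100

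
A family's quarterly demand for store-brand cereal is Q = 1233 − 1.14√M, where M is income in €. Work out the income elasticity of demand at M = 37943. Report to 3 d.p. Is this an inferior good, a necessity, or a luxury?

-0.110 (inferior good)

At M = 37943: Q = 1010.940.
dQ/dM = -1.14/(2√M) = -0.00292623 at this income.
η = (dQ/dM)·(M/Q) = -0.00292623 × (37943/1010.940) = -0.110.
Since η < 0, the good is an inferior good.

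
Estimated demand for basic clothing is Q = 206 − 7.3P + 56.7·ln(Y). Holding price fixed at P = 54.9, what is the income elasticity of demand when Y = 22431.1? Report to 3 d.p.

0.152

At P = 54.9, Y = 22431.1: Q = 373.262.
Holding P constant, ∂Q/∂Y = 56.7/Y = 0.00252774.
η_Y = (∂Q/∂Y)·(Y/Q) = 0.00252774 × (22431.1/373.262) = 0.152.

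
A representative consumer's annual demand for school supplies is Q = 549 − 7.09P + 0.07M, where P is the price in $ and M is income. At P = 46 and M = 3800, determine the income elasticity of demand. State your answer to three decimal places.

At P = 46, M = 3800: Q = 488.860.
Holding P constant, ∂Q/∂M = 0.07.
η_M = (∂Q/∂M)·(M/Q) = 0.07 × (3800/488.860) = 0.544.

0.544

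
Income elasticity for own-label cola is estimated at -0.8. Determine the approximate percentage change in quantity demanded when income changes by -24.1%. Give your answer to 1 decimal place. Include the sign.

%ΔQ ≈ η × %ΔI = -0.8 × (-24.1%) = 19.3%.

19.3%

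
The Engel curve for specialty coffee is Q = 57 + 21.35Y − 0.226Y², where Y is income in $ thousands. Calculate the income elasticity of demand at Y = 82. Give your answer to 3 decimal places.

At Y = 82: Q = 288.0760.
dQ/dY = 21.35 − 0.452Y = -15.71400.
η = (dQ/dY)·(Y/Q) = -15.71400 × (82/288.0760) = -4.473.

-4.473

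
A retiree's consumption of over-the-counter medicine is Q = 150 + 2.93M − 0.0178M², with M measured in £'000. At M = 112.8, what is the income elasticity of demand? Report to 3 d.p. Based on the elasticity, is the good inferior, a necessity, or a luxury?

-0.482 (inferior good)

At M = 112.8: Q = 254.0196.
dQ/dM = 2.93 − 0.0356M = -1.08568.
η = (dQ/dM)·(M/Q) = -1.08568 × (112.8/254.0196) = -0.482.
η < 0 ⇒ inferior good.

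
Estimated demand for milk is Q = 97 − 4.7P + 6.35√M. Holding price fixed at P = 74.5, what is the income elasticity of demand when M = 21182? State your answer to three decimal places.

At P = 74.5, M = 21182: Q = 671.031.
Holding P constant, ∂Q/∂M = 6.35/(2√M) = 0.0218153.
η_M = (∂Q/∂M)·(M/Q) = 0.0218153 × (21182/671.031) = 0.689.

0.689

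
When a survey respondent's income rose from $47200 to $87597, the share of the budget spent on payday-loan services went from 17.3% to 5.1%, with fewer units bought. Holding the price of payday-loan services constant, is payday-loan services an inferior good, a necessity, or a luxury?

Quantity demanded falls as income rises, so η < 0.

inferior good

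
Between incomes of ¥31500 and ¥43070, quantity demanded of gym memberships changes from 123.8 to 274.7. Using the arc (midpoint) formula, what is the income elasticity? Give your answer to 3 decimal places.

2.441

ΔQ = 274.7 − 123.8 = 150.9; midpoint Q̄ = (123.8 + 274.7)/2 = 199.25.
ΔI = 43070 − 31500 = 11570; midpoint Ī = (31500 + 43070)/2 = 37285.
η = (ΔQ/Q̄) ÷ (ΔI/Ī) = (150.9/199.25) ÷ (11570/37285) = 2.441.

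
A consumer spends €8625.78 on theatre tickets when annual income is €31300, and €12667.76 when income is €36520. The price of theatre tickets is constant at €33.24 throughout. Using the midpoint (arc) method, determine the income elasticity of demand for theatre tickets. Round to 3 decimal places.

With a constant price, Q₁ = 8625.78/33.24 = 259.500 and Q₂ = 12667.76/33.24 = 381.100 (equivalently, work directly with expenditure since P cancels).
Midpoint %ΔQ = (12667.76 − 8625.78)/10646.77 = 0.37964; midpoint %ΔI = (36520 − 31300)/33910 = 0.15394.
η = 0.37964 / 0.15394 = 2.466.

2.466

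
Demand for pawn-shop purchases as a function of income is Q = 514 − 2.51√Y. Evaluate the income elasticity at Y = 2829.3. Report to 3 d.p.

-0.175

At Y = 2829.3: Q = 380.490.
dQ/dY = -2.51/(2√Y) = -0.0235941 at this income.
η = (dQ/dY)·(Y/Q) = -0.0235941 × (2829.3/380.490) = -0.175.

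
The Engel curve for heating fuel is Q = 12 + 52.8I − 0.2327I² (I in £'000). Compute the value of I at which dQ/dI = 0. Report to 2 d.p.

dQ/dI = 52.8 − 0.4654I.
The good is inferior where dQ/dI < 0. Setting dQ/dI = 0 gives I = 52.8 / 0.4654 = 113.45.

113.45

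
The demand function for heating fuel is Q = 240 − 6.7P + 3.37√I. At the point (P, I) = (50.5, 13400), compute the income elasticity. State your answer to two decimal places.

At P = 50.5, I = 13400: Q = 291.756.
Holding P constant, ∂Q/∂I = 3.37/(2√I) = 0.0145562.
η_I = (∂Q/∂I)·(I/Q) = 0.0145562 × (13400/291.756) = 0.67.

0.67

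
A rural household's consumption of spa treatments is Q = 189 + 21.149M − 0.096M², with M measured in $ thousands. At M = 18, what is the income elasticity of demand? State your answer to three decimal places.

At M = 18: Q = 538.5780.
dQ/dM = 21.149 − 0.192M = 17.69300.
η = (dQ/dM)·(M/Q) = 17.69300 × (18/538.5780) = 0.591.

0.591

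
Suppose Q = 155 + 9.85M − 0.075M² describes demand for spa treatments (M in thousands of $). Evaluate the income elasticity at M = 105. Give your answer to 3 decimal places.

-1.710

At M = 105: Q = 362.3750.
dQ/dM = 9.85 − 0.15M = -5.90000.
η = (dQ/dM)·(M/Q) = -5.90000 × (105/362.3750) = -1.710.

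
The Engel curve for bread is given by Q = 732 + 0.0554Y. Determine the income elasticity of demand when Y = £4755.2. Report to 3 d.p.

At Y = 4755.2: Q = 995.438.
dQ/dY = 0.0554.
η = (dQ/dY)·(Y/Q) = 0.0554 × (4755.2/995.438) = 0.265.

0.265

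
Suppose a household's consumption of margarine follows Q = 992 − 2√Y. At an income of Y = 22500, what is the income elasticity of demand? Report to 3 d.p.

-0.217

At Y = 22500: Q = 692.000.
dQ/dY = -2/(2√Y) = -0.00666667 at this income.
η = (dQ/dY)·(Y/Q) = -0.00666667 × (22500/692.000) = -0.217.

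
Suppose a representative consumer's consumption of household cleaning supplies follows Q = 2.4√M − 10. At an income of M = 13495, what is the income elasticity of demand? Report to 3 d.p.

0.519

At M = 13495: Q = 268.803.
dQ/dM = 2.4/(2√M) = 0.0103299 at this income.
η = (dQ/dM)·(M/Q) = 0.0103299 × (13495/268.803) = 0.519.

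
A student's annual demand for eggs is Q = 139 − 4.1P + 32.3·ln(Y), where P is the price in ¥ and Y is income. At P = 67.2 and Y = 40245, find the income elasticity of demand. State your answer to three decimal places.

At P = 67.2, Y = 40245: Q = 205.949.
Holding P constant, ∂Q/∂Y = 32.3/Y = 0.000802584.
η_Y = (∂Q/∂Y)·(Y/Q) = 0.000802584 × (40245/205.949) = 0.157.

0.157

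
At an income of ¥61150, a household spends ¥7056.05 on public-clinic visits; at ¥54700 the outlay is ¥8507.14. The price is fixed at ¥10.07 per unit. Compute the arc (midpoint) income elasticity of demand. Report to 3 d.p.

-1.675

With a constant price, Q₁ = 7056.05/10.07 = 700.700 and Q₂ = 8507.14/10.07 = 844.800 (equivalently, work directly with expenditure since P cancels).
Midpoint %ΔQ = (8507.14 − 7056.05)/7781.59 = 0.18648; midpoint %ΔI = (54700 − 61150)/57925 = -0.11135.
η = 0.18648 / -0.11135 = -1.675.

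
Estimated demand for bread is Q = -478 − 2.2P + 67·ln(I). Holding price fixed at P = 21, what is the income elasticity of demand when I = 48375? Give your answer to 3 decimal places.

0.338

At P = 21, I = 48375: Q = 198.511.
Holding P constant, ∂Q/∂I = 67/I = 0.00138501.
η_I = (∂Q/∂I)·(I/Q) = 0.00138501 × (48375/198.511) = 0.338.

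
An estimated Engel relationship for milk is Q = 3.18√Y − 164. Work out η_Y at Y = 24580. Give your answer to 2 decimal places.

0.75

At Y = 24580: Q = 334.561.
dQ/dY = 3.18/(2√Y) = 0.0101416 at this income.
η = (dQ/dY)·(Y/Q) = 0.0101416 × (24580/334.561) = 0.75.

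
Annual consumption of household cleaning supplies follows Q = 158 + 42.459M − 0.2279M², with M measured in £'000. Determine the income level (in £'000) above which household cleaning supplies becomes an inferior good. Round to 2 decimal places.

dQ/dM = 42.459 − 0.4558M.
The good is inferior where dQ/dM < 0. Setting dQ/dM = 0 gives M = 42.459 / 0.4558 = 93.15.

93.15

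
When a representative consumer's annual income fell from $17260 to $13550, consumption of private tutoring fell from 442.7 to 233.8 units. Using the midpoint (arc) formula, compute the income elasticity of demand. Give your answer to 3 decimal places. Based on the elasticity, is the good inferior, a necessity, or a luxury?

2.564 (luxury)

ΔQ = 233.8 − 442.7 = -208.9; midpoint Q̄ = (442.7 + 233.8)/2 = 338.25.
ΔI = 13550 − 17260 = -3710; midpoint Ī = (17260 + 13550)/2 = 15405.
η = (ΔQ/Q̄) ÷ (ΔI/Ī) = (-208.9/338.25) ÷ (-3710/15405) = 2.564.
η > 1 ⇒ luxury.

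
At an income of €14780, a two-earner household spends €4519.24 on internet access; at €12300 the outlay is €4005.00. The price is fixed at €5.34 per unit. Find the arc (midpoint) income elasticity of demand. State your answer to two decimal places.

0.66

With a constant price, Q₁ = 4519.24/5.34 = 846.300 and Q₂ = 4005.00/5.34 = 750.000 (equivalently, work directly with expenditure since P cancels).
Midpoint %ΔQ = (4005.00 − 4519.24)/4262.12 = -0.12065; midpoint %ΔI = (12300 − 14780)/13540 = -0.18316.
η = -0.12065 / -0.18316 = 0.66.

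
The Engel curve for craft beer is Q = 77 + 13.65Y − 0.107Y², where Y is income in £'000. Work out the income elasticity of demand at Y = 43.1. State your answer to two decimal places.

At Y = 43.1: Q = 466.5507.
dQ/dY = 13.65 − 0.214Y = 4.42660.
η = (dQ/dY)·(Y/Q) = 4.42660 × (43.1/466.5507) = 0.41.

0.41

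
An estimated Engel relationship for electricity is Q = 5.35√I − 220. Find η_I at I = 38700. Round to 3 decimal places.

At I = 38700: Q = 832.469.
dQ/dI = 5.35/(2√I) = 0.0135978 at this income.
η = (dQ/dI)·(I/Q) = 0.0135978 × (38700/832.469) = 0.632.

0.632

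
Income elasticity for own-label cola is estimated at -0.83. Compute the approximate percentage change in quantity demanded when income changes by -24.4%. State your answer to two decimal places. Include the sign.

20.25%

%ΔQ ≈ η × %ΔI = -0.83 × (-24.4%) = 20.25%.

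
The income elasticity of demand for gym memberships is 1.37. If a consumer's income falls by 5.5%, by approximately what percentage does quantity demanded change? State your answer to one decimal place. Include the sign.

%ΔQ ≈ η × %ΔI = 1.37 × (-5.5%) = -7.5%.

-7.5%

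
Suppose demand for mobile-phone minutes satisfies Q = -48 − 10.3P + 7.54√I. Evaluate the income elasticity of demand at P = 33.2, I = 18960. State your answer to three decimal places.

At P = 33.2, I = 18960: Q = 648.263.
Holding P constant, ∂Q/∂I = 7.54/(2√I) = 0.0273793.
η_I = (∂Q/∂I)·(I/Q) = 0.0273793 × (18960/648.263) = 0.801.

0.801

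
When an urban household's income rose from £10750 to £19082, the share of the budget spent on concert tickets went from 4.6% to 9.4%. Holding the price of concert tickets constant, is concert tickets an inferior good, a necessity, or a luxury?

The budget share rises as income rises, so η > 1.

luxury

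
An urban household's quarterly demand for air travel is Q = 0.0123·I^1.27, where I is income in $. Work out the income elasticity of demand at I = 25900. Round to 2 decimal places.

1.27

For Q = A·I^β the income elasticity is constant and equal to β.
Here β = 1.27, so η = 1.27.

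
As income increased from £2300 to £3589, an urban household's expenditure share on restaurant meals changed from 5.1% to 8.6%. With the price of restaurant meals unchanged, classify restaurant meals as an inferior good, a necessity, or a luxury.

luxury

The budget share rises as income rises, so η > 1.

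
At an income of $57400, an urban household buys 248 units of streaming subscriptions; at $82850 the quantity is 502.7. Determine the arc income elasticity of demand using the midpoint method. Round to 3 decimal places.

1.870

ΔQ = 502.7 − 248 = 254.7; midpoint Q̄ = (248 + 502.7)/2 = 375.35.
ΔI = 82850 − 57400 = 25450; midpoint Ī = (57400 + 82850)/2 = 70125.
η = (ΔQ/Q̄) ÷ (ΔI/Ī) = (254.7/375.35) ÷ (25450/70125) = 1.870.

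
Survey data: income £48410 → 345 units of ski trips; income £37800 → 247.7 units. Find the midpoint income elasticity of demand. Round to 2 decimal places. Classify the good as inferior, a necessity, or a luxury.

1.33 (luxury)

ΔQ = 247.7 − 345 = -97.3; midpoint Q̄ = (345 + 247.7)/2 = 296.35.
ΔI = 37800 − 48410 = -10610; midpoint Ī = (48410 + 37800)/2 = 43105.
η = (ΔQ/Q̄) ÷ (ΔI/Ī) = (-97.3/296.35) ÷ (-10610/43105) = 1.33.
η > 1 ⇒ luxury.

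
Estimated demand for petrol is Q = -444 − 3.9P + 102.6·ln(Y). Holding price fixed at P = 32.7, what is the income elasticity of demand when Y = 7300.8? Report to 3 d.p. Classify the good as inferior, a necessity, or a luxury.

0.301 (necessity)

At P = 32.7, Y = 7300.8: Q = 341.173.
Holding P constant, ∂Q/∂Y = 102.6/Y = 0.0140533.
η_Y = (∂Q/∂Y)·(Y/Q) = 0.0140533 × (7300.8/341.173) = 0.301.
Since 0 < η < 1, this is a necessity.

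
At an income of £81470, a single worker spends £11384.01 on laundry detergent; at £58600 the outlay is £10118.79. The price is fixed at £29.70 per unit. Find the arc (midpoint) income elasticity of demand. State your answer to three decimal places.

0.360

With a constant price, Q₁ = 11384.01/29.70 = 383.300 and Q₂ = 10118.79/29.70 = 340.700 (equivalently, work directly with expenditure since P cancels).
Midpoint %ΔQ = (10118.79 − 11384.01)/10751.40 = -0.11768; midpoint %ΔI = (58600 − 81470)/70035 = -0.32655.
η = -0.11768 / -0.32655 = 0.360.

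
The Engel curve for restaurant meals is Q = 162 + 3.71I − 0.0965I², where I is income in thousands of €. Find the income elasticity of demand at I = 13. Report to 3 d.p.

0.081

At I = 13: Q = 193.9215.
dQ/dI = 3.71 − 0.193I = 1.20100.
η = (dQ/dI)·(I/Q) = 1.20100 × (13/193.9215) = 0.081.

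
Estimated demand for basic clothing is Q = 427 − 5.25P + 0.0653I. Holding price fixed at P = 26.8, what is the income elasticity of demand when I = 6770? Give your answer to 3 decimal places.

At P = 26.8, I = 6770: Q = 728.381.
Holding P constant, ∂Q/∂I = 0.0653.
η_I = (∂Q/∂I)·(I/Q) = 0.0653 × (6770/728.381) = 0.607.

0.607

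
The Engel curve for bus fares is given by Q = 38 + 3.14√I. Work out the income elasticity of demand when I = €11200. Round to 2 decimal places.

0.45

At I = 11200: Q = 370.306.
dQ/dI = 3.14/(2√I) = 0.0148351 at this income.
η = (dQ/dI)·(I/Q) = 0.0148351 × (11200/370.306) = 0.45.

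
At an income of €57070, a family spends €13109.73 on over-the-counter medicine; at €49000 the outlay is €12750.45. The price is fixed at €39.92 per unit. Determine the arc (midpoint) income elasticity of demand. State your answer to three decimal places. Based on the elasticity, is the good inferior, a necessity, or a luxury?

With a constant price, Q₁ = 13109.73/39.92 = 328.400 and Q₂ = 12750.45/39.92 = 319.400 (equivalently, work directly with expenditure since P cancels).
Midpoint %ΔQ = (12750.45 − 13109.73)/12930.09 = -0.02779; midpoint %ΔI = (49000 − 57070)/53035 = -0.15216.
η = -0.02779 / -0.15216 = 0.183.
0 < η < 1 ⇒ necessity.

0.183 (necessity)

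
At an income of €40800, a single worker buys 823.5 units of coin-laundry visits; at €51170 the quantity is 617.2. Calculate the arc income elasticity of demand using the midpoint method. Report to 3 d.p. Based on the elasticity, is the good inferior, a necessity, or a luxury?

-1.270 (inferior good)

ΔQ = 617.2 − 823.5 = -206.3; midpoint Q̄ = (823.5 + 617.2)/2 = 720.35.
ΔI = 51170 − 40800 = 10370; midpoint Ī = (40800 + 51170)/2 = 45985.
η = (ΔQ/Q̄) ÷ (ΔI/Ī) = (-206.3/720.35) ÷ (10370/45985) = -1.270.
η < 0 ⇒ inferior good.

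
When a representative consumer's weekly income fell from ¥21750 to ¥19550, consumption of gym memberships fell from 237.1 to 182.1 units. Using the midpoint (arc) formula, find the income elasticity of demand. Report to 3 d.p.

2.463

ΔQ = 182.1 − 237.1 = -55; midpoint Q̄ = (237.1 + 182.1)/2 = 209.6.
ΔI = 19550 − 21750 = -2200; midpoint Ī = (21750 + 19550)/2 = 20650.
η = (ΔQ/Q̄) ÷ (ΔI/Ī) = (-55/209.6) ÷ (-2200/20650) = 2.463.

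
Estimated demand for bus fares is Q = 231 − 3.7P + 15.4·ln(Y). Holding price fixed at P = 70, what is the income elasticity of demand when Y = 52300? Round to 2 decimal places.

0.11

At P = 70, Y = 52300: Q = 139.317.
Holding P constant, ∂Q/∂Y = 15.4/Y = 0.000294455.
η_Y = (∂Q/∂Y)·(Y/Q) = 0.000294455 × (52300/139.317) = 0.11.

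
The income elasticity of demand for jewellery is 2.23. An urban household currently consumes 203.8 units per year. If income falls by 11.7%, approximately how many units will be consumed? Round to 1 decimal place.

%ΔQ ≈ η × %ΔI = 2.23 × (-11.7%) = -26.091%.
New Q ≈ 203.8 × (1 − 0.26091) = 150.6.

150.6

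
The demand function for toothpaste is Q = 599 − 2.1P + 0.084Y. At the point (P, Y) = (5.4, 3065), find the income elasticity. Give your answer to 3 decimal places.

0.305

At P = 5.4, Y = 3065: Q = 845.120.
Holding P constant, ∂Q/∂Y = 0.084.
η_Y = (∂Q/∂Y)·(Y/Q) = 0.084 × (3065/845.120) = 0.305.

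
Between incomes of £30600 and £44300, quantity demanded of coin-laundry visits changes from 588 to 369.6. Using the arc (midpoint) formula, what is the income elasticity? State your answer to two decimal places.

-1.25

ΔQ = 369.6 − 588 = -218.4; midpoint Q̄ = (588 + 369.6)/2 = 478.8.
ΔI = 44300 − 30600 = 13700; midpoint Ī = (30600 + 44300)/2 = 37450.
η = (ΔQ/Q̄) ÷ (ΔI/Ī) = (-218.4/478.8) ÷ (13700/37450) = -1.25.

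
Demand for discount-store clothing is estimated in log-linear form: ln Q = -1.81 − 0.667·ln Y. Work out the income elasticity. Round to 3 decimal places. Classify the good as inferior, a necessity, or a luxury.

In a log-linear demand, the coefficient on ln Y is the income elasticity.
So η = -0.667.
η < 0 ⇒ inferior good.

-0.667 (inferior good)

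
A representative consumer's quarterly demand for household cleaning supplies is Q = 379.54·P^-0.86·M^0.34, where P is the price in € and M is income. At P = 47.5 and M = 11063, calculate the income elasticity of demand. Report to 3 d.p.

0.340

For a multiplicative demand Q = A·P^α·M^β, the income elasticity is β everywhere.
Here β = 0.34, so η = 0.340.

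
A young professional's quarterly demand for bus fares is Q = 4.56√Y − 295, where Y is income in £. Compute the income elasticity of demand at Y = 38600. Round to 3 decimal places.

0.745

At Y = 38600: Q = 600.898.
dQ/dY = 4.56/(2√Y) = 0.0116049 at this income.
η = (dQ/dY)·(Y/Q) = 0.0116049 × (38600/600.898) = 0.745.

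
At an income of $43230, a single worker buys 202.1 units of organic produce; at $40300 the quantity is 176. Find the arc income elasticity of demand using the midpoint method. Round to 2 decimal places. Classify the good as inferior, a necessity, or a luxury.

ΔQ = 176 − 202.1 = -26.1; midpoint Q̄ = (202.1 + 176)/2 = 189.05.
ΔI = 40300 − 43230 = -2930; midpoint Ī = (43230 + 40300)/2 = 41765.
η = (ΔQ/Q̄) ÷ (ΔI/Ī) = (-26.1/189.05) ÷ (-2930/41765) = 1.97.
η > 1 ⇒ luxury.

1.97 (luxury)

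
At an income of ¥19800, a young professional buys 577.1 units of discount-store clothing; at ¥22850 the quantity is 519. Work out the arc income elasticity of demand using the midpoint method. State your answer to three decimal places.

ΔQ = 519 − 577.1 = -58.1; midpoint Q̄ = (577.1 + 519)/2 = 548.05.
ΔI = 22850 − 19800 = 3050; midpoint Ī = (19800 + 22850)/2 = 21325.
η = (ΔQ/Q̄) ÷ (ΔI/Ī) = (-58.1/548.05) ÷ (3050/21325) = -0.741.

-0.741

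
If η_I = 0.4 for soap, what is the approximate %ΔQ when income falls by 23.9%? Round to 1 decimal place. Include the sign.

-9.6%

%ΔQ ≈ η × %ΔI = 0.4 × (-23.9%) = -9.6%.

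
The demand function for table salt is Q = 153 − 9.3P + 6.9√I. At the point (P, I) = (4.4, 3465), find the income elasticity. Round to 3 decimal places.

0.392

At P = 4.4, I = 3465: Q = 518.243.
Holding P constant, ∂Q/∂I = 6.9/(2√I) = 0.0586094.
η_I = (∂Q/∂I)·(I/Q) = 0.0586094 × (3465/518.243) = 0.392.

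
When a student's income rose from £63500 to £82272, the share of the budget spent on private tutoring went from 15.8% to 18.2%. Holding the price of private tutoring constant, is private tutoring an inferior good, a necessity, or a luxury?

luxury

The budget share rises as income rises, so η > 1.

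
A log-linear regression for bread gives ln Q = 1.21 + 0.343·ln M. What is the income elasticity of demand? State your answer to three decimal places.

In a log-linear demand, the coefficient on ln M is the income elasticity.
So η = 0.343.

0.343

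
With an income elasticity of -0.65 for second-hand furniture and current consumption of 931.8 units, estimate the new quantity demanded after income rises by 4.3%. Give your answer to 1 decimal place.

%ΔQ ≈ η × %ΔI = -0.65 × 4.3% = -2.795%.
New Q ≈ 931.8 × (1 − 0.02795) = 905.8.

905.8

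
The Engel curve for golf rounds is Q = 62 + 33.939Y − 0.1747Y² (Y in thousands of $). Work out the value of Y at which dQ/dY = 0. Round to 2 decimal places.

dQ/dY = 33.939 − 0.3494Y.
The good is inferior where dQ/dY < 0. Setting dQ/dY = 0 gives Y = 33.939 / 0.3494 = 97.14.

97.14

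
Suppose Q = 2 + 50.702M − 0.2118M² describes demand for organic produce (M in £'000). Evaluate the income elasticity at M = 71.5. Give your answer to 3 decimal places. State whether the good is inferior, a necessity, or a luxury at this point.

0.574 (necessity)

At M = 71.5: Q = 2544.4185.
dQ/dM = 50.702 − 0.4236M = 20.41460.
η = (dQ/dM)·(M/Q) = 20.41460 × (71.5/2544.4185) = 0.574.
0 < η < 1 ⇒ necessity.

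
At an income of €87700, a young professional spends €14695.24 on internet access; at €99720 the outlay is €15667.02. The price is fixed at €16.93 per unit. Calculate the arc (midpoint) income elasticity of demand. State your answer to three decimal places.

With a constant price, Q₁ = 14695.24/16.93 = 868.000 and Q₂ = 15667.02/16.93 = 925.400 (equivalently, work directly with expenditure since P cancels).
Midpoint %ΔQ = (15667.02 − 14695.24)/15181.13 = 0.06401; midpoint %ΔI = (99720 − 87700)/93710 = 0.12827.
η = 0.06401 / 0.12827 = 0.499.

0.499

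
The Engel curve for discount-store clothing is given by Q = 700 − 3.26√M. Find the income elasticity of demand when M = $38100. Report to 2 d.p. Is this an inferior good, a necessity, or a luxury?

-5.00 (inferior good)

At M = 38100: Q = 63.673.
dQ/dM = -3.26/(2√M) = -0.00835074 at this income.
η = (dQ/dM)·(M/Q) = -0.00835074 × (38100/63.673) = -5.00.
Since η < 0, the good is an inferior good.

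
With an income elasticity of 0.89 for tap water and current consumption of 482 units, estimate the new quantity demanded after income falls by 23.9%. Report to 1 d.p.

379.5

%ΔQ ≈ η × %ΔI = 0.89 × (-23.9%) = -21.271%.
New Q ≈ 482 × (1 − 0.21271) = 379.5.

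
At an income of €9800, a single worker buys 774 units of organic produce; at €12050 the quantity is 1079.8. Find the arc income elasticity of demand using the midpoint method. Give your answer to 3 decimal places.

ΔQ = 1079.8 − 774 = 305.8; midpoint Q̄ = (774 + 1079.8)/2 = 926.9.
ΔI = 12050 − 9800 = 2250; midpoint Ī = (9800 + 12050)/2 = 10925.
η = (ΔQ/Q̄) ÷ (ΔI/Ī) = (305.8/926.9) ÷ (2250/10925) = 1.602.

1.602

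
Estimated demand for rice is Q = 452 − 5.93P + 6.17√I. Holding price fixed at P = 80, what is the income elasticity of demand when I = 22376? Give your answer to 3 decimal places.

0.512

At P = 80, I = 22376: Q = 900.546.
Holding P constant, ∂Q/∂I = 6.17/(2√I) = 0.0206236.
η_I = (∂Q/∂I)·(I/Q) = 0.0206236 × (22376/900.546) = 0.512.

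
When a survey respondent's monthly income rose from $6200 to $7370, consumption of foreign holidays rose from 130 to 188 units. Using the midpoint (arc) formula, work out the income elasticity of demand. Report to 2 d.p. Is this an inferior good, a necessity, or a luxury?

2.12 (luxury)

ΔQ = 188 − 130 = 58; midpoint Q̄ = (130 + 188)/2 = 159.
ΔI = 7370 − 6200 = 1170; midpoint Ī = (6200 + 7370)/2 = 6785.
η = (ΔQ/Q̄) ÷ (ΔI/Ī) = (58/159) ÷ (1170/6785) = 2.12.
η > 1 ⇒ luxury.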